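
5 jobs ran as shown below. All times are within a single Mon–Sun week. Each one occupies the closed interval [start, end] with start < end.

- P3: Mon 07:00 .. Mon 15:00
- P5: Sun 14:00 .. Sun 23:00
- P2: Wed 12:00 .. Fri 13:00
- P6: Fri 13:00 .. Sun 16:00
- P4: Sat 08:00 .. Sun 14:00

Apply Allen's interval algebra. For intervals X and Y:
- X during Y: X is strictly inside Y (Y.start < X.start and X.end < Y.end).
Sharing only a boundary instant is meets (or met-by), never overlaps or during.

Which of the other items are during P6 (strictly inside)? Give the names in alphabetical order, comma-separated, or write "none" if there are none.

P4

Target P6 = [Fri 13:00, Sun 16:00].
P2 [Wed 12:00, Fri 13:00] → meets → no.
P3 [Mon 07:00, Mon 15:00] → before → no.
P4 [Sat 08:00, Sun 14:00] → during → yes.
P5 [Sun 14:00, Sun 23:00] → overlapped-by → no.
Result: P4.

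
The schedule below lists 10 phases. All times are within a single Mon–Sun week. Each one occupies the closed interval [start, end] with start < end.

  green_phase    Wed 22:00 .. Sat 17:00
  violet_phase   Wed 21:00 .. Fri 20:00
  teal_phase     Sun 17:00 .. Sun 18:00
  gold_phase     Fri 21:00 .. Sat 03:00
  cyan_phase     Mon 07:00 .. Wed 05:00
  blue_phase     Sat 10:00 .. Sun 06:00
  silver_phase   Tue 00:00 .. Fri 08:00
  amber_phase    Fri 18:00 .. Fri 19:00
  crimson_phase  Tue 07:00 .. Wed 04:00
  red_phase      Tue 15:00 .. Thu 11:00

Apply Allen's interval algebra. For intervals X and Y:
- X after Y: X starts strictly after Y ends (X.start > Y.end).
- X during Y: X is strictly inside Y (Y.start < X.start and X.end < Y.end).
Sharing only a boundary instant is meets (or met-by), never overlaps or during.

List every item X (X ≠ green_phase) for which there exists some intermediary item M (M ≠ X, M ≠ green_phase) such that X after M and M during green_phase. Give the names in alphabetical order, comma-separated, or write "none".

blue_phase, gold_phase, teal_phase

Target green_phase = [Wed 22:00, Sat 17:00].
Intermediaries M with M during green_phase: amber_phase, gold_phase.
Via amber_phase — items with X after amber_phase: blue_phase, gold_phase, teal_phase.
Via gold_phase — items with X after gold_phase: blue_phase, teal_phase.
Union: blue_phase, gold_phase, teal_phase.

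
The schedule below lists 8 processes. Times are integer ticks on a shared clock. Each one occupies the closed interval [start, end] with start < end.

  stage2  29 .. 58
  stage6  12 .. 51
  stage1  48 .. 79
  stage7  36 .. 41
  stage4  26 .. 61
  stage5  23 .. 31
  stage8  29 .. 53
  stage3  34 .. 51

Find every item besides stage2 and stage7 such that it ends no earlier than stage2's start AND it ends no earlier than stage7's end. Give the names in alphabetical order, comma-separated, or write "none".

Conditions: its end is no earlier than stage2's start (X.end >= 29) AND its end is no earlier than stage7's end (X.end >= 41).
stage1: end 79 >= 29? ✓; end 79 >= 41? ✓ → yes.
stage3: end 51 >= 29? ✓; end 51 >= 41? ✓ → yes.
stage4: end 61 >= 29? ✓; end 61 >= 41? ✓ → yes.
stage5: end 31 >= 29? ✓; end 31 >= 41? ✗ → no.
stage6: end 51 >= 29? ✓; end 51 >= 41? ✓ → yes.
stage8: end 53 >= 29? ✓; end 53 >= 41? ✓ → yes.
Result: stage1, stage3, stage4, stage6, stage8.

stage1, stage3, stage4, stage6, stage8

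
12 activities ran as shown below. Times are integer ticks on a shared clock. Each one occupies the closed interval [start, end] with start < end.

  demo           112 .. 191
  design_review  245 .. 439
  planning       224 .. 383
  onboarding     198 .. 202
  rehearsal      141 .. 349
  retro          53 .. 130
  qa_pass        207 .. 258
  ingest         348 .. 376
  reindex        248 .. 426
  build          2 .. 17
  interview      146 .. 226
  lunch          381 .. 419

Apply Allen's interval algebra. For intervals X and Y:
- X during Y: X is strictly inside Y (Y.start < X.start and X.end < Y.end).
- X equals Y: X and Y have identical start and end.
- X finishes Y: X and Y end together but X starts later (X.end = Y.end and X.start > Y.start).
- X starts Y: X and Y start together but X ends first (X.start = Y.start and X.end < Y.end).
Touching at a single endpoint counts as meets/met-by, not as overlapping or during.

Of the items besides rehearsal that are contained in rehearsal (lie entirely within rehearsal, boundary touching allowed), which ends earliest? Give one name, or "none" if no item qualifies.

Target rehearsal = [141, 349].
build [2, 17] → before → excluded.
demo [112, 191] → overlaps → excluded.
design_review [245, 439] → overlapped-by → excluded.
ingest [348, 376] → overlapped-by → excluded.
interview [146, 226] → during → candidate.
lunch [381, 419] → after → excluded.
onboarding [198, 202] → during → candidate.
planning [224, 383] → overlapped-by → excluded.
qa_pass [207, 258] → during → candidate.
reindex [248, 426] → overlapped-by → excluded.
retro [53, 130] → before → excluded.
Among candidates, earliest end is 202 → onboarding.

onboarding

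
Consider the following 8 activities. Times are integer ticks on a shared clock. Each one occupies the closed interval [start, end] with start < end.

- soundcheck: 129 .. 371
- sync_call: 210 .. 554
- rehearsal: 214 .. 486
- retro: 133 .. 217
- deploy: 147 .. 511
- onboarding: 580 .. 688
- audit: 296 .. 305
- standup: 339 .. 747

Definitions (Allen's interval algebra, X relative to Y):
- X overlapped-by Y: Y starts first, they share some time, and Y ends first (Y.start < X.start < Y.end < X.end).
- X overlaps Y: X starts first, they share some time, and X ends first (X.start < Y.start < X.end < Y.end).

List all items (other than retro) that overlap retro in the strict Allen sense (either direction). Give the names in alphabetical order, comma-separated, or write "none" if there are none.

Target retro = [133, 217].
audit [296, 305] → after → no.
deploy [147, 511] → overlapped-by → yes.
onboarding [580, 688] → after → no.
rehearsal [214, 486] → overlapped-by → yes.
soundcheck [129, 371] → contains → no.
standup [339, 747] → after → no.
sync_call [210, 554] → overlapped-by → yes.
Result: deploy, rehearsal, sync_call.

deploy, rehearsal, sync_call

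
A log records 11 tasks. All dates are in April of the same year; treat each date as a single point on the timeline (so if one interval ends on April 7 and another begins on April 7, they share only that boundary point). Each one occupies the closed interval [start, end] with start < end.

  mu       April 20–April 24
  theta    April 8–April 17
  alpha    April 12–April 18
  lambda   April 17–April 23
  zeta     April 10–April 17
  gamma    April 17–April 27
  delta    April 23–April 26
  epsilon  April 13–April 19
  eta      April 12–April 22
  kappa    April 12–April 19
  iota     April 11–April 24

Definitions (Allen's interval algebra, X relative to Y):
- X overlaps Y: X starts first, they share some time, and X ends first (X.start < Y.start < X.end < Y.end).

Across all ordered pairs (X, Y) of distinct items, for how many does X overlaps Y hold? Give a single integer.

24

Checking all 110 ordered pairs for relation 'overlaps'; matching pairs in alphabetical order:
(alpha, epsilon): alpha overlaps epsilon ✓
(alpha, gamma): alpha overlaps gamma ✓
(alpha, lambda): alpha overlaps lambda ✓
(epsilon, gamma): epsilon overlaps gamma ✓
(epsilon, lambda): epsilon overlaps lambda ✓
(eta, gamma): eta overlaps gamma ✓
(eta, lambda): eta overlaps lambda ✓
(eta, mu): eta overlaps mu ✓
(iota, delta): iota overlaps delta ✓
(iota, gamma): iota overlaps gamma ✓
(kappa, gamma): kappa overlaps gamma ✓
(kappa, lambda): kappa overlaps lambda ✓
(lambda, mu): lambda overlaps mu ✓
(mu, delta): mu overlaps delta ✓
(theta, alpha): theta overlaps alpha ✓
(theta, epsilon): theta overlaps epsilon ✓
(theta, eta): theta overlaps eta ✓
(theta, iota): theta overlaps iota ✓
(theta, kappa): theta overlaps kappa ✓
(zeta, alpha): zeta overlaps alpha ✓
(zeta, epsilon): zeta overlaps epsilon ✓
(zeta, eta): zeta overlaps eta ✓
(zeta, iota): zeta overlaps iota ✓
(zeta, kappa): zeta overlaps kappa ✓
Count: 24.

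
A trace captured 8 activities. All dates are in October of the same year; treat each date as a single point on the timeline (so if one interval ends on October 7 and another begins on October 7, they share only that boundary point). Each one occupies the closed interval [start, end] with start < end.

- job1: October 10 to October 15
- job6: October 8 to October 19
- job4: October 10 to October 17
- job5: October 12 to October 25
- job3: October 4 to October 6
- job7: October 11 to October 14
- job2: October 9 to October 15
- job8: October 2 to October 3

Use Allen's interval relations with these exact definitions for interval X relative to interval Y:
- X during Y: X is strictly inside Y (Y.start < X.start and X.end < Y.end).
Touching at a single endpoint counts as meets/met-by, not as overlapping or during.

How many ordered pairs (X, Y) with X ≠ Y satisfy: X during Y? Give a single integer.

7

Checking all 56 ordered pairs for relation 'during'; matching pairs in alphabetical order:
(job1, job6): job1 during job6 ✓
(job2, job6): job2 during job6 ✓
(job4, job6): job4 during job6 ✓
(job7, job1): job7 during job1 ✓
(job7, job2): job7 during job2 ✓
(job7, job4): job7 during job4 ✓
(job7, job6): job7 during job6 ✓
Count: 7.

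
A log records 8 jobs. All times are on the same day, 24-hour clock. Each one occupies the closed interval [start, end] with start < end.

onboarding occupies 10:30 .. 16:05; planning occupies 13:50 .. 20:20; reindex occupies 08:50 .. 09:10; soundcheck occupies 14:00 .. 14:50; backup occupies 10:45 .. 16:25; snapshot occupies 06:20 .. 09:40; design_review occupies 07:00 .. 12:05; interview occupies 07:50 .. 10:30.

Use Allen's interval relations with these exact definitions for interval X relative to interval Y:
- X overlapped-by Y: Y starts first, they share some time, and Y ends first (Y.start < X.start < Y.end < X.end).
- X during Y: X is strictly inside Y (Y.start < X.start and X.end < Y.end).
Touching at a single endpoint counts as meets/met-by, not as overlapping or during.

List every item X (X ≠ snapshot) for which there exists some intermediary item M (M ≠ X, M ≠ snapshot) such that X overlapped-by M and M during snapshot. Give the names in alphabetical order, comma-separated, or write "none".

none

Target snapshot = [06:20, 09:40].
Intermediaries M with M during snapshot: reindex.
Via reindex — items with X overlapped-by reindex: none.
Union: none.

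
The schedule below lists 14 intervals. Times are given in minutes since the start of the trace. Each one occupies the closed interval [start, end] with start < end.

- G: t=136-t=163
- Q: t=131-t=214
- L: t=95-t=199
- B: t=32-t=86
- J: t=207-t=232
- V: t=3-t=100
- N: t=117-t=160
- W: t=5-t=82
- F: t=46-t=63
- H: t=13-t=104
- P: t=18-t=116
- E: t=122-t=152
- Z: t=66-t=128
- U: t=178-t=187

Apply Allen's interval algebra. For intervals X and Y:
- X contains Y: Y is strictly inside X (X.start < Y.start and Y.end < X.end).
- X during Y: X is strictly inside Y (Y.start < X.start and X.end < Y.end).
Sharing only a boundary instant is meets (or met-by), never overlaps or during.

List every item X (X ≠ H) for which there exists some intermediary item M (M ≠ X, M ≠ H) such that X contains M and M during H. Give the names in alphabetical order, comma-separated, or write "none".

B, P, V, W

Target H = [t=13, t=104].
Intermediaries M with M during H: B, F.
Via B — items with X contains B: P, V.
Via F — items with X contains F: B, P, V, W.
Union: B, P, V, W.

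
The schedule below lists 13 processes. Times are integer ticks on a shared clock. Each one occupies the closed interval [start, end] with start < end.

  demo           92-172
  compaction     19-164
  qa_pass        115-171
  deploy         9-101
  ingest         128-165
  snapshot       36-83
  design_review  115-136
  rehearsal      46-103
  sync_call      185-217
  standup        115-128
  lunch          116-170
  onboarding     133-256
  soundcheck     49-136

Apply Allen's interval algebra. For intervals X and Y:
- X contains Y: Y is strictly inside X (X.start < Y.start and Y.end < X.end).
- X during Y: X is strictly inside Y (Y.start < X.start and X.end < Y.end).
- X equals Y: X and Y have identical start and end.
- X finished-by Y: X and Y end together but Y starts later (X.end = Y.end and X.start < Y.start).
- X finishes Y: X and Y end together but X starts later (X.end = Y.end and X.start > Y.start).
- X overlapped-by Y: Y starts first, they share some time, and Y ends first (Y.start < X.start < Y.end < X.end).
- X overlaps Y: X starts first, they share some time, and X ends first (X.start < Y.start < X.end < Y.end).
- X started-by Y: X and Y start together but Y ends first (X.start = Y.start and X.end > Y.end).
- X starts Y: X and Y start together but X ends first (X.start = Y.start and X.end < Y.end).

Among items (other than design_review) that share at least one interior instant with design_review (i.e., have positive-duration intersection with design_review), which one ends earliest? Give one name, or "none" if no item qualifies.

Target design_review = [115, 136].
compaction [19, 164] → contains → candidate.
demo [92, 172] → contains → candidate.
deploy [9, 101] → before → excluded.
ingest [128, 165] → overlapped-by → candidate.
lunch [116, 170] → overlapped-by → candidate.
onboarding [133, 256] → overlapped-by → candidate.
qa_pass [115, 171] → started-by → candidate.
rehearsal [46, 103] → before → excluded.
snapshot [36, 83] → before → excluded.
soundcheck [49, 136] → finished-by → candidate.
standup [115, 128] → starts → candidate.
sync_call [185, 217] → after → excluded.
Among candidates, earliest end is 128 → standup.

standup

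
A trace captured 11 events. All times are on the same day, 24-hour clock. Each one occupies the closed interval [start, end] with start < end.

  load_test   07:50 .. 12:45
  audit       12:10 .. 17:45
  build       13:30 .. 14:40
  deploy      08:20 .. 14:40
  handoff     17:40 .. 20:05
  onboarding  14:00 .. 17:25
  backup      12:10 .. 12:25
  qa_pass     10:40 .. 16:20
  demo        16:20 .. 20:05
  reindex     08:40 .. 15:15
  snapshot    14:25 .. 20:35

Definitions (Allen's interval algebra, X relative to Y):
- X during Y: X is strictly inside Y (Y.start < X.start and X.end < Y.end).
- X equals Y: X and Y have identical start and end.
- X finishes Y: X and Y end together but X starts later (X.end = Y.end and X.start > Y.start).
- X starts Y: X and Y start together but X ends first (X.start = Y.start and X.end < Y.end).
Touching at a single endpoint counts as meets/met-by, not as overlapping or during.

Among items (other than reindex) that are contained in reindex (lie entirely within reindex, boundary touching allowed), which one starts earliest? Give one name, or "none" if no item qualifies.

backup

Target reindex = [08:40, 15:15].
audit [12:10, 17:45] → overlapped-by → excluded.
backup [12:10, 12:25] → during → candidate.
build [13:30, 14:40] → during → candidate.
demo [16:20, 20:05] → after → excluded.
deploy [08:20, 14:40] → overlaps → excluded.
handoff [17:40, 20:05] → after → excluded.
load_test [07:50, 12:45] → overlaps → excluded.
onboarding [14:00, 17:25] → overlapped-by → excluded.
qa_pass [10:40, 16:20] → overlapped-by → excluded.
snapshot [14:25, 20:35] → overlapped-by → excluded.
Among candidates, earliest start is 12:10 → backup.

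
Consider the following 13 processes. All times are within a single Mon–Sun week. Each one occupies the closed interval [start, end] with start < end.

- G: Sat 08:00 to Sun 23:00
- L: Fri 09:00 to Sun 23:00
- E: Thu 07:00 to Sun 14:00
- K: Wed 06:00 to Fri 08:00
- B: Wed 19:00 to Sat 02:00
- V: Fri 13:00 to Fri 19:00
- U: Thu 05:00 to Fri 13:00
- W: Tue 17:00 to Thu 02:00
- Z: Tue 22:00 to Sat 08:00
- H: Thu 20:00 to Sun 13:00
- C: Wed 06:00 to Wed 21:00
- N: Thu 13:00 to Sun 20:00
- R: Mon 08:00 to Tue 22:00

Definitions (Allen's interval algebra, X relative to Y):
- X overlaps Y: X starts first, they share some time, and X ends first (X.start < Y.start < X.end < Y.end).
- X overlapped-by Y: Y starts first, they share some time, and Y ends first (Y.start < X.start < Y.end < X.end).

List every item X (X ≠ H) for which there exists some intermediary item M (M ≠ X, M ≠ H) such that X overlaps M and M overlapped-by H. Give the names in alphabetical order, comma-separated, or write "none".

B, E, N, U, Z

Target H = [Thu 20:00, Sun 13:00].
Intermediaries M with M overlapped-by H: G, L.
Via G — items with X overlaps G: E, N.
Via L — items with X overlaps L: B, E, N, U, Z.
Union: B, E, N, U, Z.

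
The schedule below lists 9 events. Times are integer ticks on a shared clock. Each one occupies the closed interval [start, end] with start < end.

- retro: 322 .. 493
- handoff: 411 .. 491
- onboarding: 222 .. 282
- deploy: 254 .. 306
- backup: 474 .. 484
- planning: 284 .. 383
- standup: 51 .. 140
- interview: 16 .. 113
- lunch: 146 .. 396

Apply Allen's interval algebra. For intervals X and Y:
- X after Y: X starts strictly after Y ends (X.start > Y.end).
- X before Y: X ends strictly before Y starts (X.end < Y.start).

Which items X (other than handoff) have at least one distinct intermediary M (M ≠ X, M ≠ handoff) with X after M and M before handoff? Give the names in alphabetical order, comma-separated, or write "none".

Target handoff = [411, 491].
Intermediaries M with M before handoff: deploy, interview, lunch, onboarding, planning, standup.
Via deploy — items with X after deploy: backup, retro.
Via interview — items with X after interview: backup, deploy, lunch, onboarding, planning, retro.
Via lunch — items with X after lunch: backup.
Via onboarding — items with X after onboarding: backup, planning, retro.
Via planning — items with X after planning: backup.
Via standup — items with X after standup: backup, deploy, lunch, onboarding, planning, retro.
Union: backup, deploy, lunch, onboarding, planning, retro.

backup, deploy, lunch, onboarding, planning, retro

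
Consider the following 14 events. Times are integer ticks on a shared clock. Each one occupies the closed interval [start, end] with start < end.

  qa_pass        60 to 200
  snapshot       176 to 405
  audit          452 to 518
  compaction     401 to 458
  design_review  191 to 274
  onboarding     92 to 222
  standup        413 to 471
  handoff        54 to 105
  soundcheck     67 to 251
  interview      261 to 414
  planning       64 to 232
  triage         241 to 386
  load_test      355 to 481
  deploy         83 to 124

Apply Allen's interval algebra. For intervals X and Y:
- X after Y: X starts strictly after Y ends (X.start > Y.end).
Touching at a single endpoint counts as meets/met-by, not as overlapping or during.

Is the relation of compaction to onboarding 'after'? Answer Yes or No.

compaction = [401, 458], onboarding = [92, 222].
Actual relation of compaction to onboarding: after.
Asked whether 'after' holds → Yes.

Yes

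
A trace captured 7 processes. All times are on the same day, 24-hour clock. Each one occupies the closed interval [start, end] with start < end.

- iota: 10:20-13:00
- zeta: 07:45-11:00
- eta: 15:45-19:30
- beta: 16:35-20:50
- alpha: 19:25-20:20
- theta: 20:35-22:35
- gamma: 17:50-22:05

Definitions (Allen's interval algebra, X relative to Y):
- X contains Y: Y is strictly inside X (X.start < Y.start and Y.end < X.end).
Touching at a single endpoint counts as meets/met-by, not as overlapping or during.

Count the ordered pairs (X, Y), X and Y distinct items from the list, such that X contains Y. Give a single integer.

Checking all 42 ordered pairs for relation 'contains'; matching pairs in alphabetical order:
(beta, alpha): beta contains alpha ✓
(gamma, alpha): gamma contains alpha ✓
Count: 2.

2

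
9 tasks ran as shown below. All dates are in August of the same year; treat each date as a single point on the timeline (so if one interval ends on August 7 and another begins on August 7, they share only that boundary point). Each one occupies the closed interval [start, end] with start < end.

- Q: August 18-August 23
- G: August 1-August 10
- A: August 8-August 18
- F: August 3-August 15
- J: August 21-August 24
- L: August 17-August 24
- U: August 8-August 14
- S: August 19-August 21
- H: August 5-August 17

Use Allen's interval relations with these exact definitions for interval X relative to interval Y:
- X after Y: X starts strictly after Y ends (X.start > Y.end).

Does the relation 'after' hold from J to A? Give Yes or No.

Yes

J = [August 21, August 24], A = [August 8, August 18].
Actual relation of J to A: after.
Asked whether 'after' holds → Yes.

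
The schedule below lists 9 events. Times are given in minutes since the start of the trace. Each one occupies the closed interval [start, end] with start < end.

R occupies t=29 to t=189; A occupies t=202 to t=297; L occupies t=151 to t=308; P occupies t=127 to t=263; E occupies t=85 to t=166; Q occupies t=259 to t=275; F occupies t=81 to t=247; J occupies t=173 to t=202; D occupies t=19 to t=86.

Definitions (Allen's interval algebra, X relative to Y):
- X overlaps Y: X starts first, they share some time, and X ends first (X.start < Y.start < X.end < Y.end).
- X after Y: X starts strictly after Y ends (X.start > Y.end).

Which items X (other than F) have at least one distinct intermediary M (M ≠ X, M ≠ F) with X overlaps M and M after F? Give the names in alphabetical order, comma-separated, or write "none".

P

Target F = [t=81, t=247].
Intermediaries M with M after F: Q.
Via Q — items with X overlaps Q: P.
Union: P.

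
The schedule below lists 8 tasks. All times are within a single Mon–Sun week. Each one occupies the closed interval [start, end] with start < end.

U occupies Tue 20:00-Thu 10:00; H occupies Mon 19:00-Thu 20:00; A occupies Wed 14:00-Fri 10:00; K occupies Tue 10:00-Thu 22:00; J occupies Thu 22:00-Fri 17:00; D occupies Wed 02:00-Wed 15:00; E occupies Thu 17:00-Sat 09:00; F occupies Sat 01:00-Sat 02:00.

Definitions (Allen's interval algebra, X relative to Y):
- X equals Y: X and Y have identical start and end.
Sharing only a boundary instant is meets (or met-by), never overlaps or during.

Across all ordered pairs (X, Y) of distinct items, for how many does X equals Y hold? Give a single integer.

Checking all 56 ordered pairs for relation 'equals'; matching pairs in alphabetical order:
No pair satisfies it.
Count: 0.

0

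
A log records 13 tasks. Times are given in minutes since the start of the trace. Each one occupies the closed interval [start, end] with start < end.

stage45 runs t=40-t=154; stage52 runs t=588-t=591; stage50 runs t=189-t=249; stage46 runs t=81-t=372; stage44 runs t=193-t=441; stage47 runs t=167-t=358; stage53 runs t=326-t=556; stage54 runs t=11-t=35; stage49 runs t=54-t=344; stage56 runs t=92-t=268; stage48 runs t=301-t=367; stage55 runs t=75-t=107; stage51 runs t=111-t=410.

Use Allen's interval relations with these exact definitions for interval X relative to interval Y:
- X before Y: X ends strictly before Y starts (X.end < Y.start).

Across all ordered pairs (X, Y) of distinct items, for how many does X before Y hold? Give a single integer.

38

Checking all 156 ordered pairs for relation 'before'; matching pairs in alphabetical order:
(stage44, stage52): stage44 before stage52 ✓
(stage45, stage44): stage45 before stage44 ✓
(stage45, stage47): stage45 before stage47 ✓
(stage45, stage48): stage45 before stage48 ✓
(stage45, stage50): stage45 before stage50 ✓
(stage45, stage52): stage45 before stage52 ✓
(stage45, stage53): stage45 before stage53 ✓
(stage46, stage52): stage46 before stage52 ✓
(stage47, stage52): stage47 before stage52 ✓
(stage48, stage52): stage48 before stage52 ✓
(stage49, stage52): stage49 before stage52 ✓
(stage50, stage48): stage50 before stage48 ✓
(stage50, stage52): stage50 before stage52 ✓
(stage50, stage53): stage50 before stage53 ✓
(stage51, stage52): stage51 before stage52 ✓
(stage53, stage52): stage53 before stage52 ✓
(stage54, stage44): stage54 before stage44 ✓
(stage54, stage45): stage54 before stage45 ✓
(stage54, stage46): stage54 before stage46 ✓
(stage54, stage47): stage54 before stage47 ✓
(stage54, stage48): stage54 before stage48 ✓
(stage54, stage49): stage54 before stage49 ✓
(stage54, stage50): stage54 before stage50 ✓
(stage54, stage51): stage54 before stage51 ✓
... plus 14 further pairs not listed.
Count: 38.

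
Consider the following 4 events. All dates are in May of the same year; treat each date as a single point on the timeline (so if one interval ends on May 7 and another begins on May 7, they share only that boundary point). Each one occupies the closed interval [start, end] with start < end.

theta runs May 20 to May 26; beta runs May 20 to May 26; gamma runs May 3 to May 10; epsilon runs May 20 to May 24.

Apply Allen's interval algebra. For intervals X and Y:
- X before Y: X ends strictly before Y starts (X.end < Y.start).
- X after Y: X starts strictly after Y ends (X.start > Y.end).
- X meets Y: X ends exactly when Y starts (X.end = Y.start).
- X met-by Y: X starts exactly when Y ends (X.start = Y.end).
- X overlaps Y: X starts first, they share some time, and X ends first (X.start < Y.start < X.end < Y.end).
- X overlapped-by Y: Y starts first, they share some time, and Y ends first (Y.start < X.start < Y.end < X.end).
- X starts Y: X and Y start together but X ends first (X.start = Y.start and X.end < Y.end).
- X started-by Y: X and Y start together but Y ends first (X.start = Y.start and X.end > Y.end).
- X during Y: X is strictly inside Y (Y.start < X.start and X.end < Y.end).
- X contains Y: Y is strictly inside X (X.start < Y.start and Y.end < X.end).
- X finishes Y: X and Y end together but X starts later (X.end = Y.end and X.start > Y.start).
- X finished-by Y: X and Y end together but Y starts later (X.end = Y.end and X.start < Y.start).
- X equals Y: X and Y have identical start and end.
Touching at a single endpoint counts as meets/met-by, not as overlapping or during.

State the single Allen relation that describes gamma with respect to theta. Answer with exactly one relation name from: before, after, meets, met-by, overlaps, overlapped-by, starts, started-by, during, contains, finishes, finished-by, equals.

gamma = [May 3, May 10]; theta = [May 20, May 26].
Compare endpoints: gamma.start < theta.start, gamma.start < theta.end, gamma.end < theta.start, gamma.end < theta.end.
That pattern is 'before'.

before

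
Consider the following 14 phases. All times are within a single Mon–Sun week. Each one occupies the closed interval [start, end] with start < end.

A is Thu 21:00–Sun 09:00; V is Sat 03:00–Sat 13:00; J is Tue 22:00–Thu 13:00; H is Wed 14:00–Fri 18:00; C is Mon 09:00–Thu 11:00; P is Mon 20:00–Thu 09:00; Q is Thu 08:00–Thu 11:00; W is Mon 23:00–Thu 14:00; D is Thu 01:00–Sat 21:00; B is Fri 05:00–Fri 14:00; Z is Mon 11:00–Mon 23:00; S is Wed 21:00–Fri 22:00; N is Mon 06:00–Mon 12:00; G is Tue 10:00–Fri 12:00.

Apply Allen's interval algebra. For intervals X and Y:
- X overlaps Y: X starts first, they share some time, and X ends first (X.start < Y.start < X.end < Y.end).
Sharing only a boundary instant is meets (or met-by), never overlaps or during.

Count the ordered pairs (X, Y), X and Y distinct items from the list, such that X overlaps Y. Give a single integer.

Checking all 182 ordered pairs for relation 'overlaps'; matching pairs in alphabetical order:
(C, D): C overlaps D ✓
(C, G): C overlaps G ✓
(C, H): C overlaps H ✓
(C, J): C overlaps J ✓
(C, S): C overlaps S ✓
(C, W): C overlaps W ✓
(D, A): D overlaps A ✓
(G, A): G overlaps A ✓
(G, B): G overlaps B ✓
(G, D): G overlaps D ✓
(G, H): G overlaps H ✓
(G, S): G overlaps S ✓
(H, A): H overlaps A ✓
(H, D): H overlaps D ✓
(H, S): H overlaps S ✓
(J, D): J overlaps D ✓
(J, H): J overlaps H ✓
(J, S): J overlaps S ✓
(N, C): N overlaps C ✓
(N, Z): N overlaps Z ✓
(P, D): P overlaps D ✓
(P, G): P overlaps G ✓
(P, H): P overlaps H ✓
(P, J): P overlaps J ✓
... plus 10 further pairs not listed.
Count: 34.

34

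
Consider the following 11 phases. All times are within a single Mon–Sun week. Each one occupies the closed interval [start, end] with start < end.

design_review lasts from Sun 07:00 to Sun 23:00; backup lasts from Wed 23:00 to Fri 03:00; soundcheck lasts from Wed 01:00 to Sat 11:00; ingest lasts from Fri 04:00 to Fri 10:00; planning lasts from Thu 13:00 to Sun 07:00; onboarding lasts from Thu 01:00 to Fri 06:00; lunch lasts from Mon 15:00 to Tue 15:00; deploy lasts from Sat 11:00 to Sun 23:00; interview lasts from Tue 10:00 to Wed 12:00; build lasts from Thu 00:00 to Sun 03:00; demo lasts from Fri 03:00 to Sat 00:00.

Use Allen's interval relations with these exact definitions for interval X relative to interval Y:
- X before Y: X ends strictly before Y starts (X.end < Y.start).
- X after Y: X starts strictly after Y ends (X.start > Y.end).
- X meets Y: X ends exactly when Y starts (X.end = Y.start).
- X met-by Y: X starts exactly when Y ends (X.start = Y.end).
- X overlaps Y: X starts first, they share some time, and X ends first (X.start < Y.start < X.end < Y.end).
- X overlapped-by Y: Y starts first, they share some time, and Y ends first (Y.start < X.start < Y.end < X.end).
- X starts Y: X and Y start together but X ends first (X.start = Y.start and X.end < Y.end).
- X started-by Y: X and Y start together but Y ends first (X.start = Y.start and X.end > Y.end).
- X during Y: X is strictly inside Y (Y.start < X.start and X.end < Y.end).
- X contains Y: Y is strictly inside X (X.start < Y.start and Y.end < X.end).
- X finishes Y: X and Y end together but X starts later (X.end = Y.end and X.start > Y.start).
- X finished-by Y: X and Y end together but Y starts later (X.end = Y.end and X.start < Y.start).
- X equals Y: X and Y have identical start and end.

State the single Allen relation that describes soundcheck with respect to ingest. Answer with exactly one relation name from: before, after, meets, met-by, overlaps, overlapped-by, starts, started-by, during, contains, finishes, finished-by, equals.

soundcheck = [Wed 01:00, Sat 11:00]; ingest = [Fri 04:00, Fri 10:00].
Compare endpoints: soundcheck.start < ingest.start, soundcheck.start < ingest.end, soundcheck.end > ingest.start, soundcheck.end > ingest.end.
That pattern is 'contains'.

contains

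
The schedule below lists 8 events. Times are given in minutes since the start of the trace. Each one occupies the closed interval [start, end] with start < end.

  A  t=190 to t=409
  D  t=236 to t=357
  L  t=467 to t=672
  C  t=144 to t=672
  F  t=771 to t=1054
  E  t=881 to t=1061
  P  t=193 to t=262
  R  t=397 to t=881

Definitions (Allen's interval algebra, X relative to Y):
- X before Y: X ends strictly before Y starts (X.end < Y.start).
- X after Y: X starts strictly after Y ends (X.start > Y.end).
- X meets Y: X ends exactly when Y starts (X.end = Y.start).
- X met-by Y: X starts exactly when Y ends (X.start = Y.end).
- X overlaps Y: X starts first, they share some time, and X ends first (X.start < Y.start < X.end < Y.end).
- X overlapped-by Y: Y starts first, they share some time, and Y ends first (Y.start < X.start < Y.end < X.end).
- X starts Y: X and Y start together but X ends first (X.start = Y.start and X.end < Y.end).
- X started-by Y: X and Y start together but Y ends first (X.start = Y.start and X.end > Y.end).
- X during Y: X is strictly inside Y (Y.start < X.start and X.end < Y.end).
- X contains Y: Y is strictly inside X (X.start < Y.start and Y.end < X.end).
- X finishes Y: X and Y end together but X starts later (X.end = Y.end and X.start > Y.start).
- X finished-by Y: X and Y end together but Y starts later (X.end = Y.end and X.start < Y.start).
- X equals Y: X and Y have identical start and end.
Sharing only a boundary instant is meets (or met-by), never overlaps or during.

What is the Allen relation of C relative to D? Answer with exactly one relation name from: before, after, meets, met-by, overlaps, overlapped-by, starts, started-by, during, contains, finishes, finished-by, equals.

contains

C = [t=144, t=672]; D = [t=236, t=357].
Compare endpoints: C.start < D.start, C.start < D.end, C.end > D.start, C.end > D.end.
That pattern is 'contains'.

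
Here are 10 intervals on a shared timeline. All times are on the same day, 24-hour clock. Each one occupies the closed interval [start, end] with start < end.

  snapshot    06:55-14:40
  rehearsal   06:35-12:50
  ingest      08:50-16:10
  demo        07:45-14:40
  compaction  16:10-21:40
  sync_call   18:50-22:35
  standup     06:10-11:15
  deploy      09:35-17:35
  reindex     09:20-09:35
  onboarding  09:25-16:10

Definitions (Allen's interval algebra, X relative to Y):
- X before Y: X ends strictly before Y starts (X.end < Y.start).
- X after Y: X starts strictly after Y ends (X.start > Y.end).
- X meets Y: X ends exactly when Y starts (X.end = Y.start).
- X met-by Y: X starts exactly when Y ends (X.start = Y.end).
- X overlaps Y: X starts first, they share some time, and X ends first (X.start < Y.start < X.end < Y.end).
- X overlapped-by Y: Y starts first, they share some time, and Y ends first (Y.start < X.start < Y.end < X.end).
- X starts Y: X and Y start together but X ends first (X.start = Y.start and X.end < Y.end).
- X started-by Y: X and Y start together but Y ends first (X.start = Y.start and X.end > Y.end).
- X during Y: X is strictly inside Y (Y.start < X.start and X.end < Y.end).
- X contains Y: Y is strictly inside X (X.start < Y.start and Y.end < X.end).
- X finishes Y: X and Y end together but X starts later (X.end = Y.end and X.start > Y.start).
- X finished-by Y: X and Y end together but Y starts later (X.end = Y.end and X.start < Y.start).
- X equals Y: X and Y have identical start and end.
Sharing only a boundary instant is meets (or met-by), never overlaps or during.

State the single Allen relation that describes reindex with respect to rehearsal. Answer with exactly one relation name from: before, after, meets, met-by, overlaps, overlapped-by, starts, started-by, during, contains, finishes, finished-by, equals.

during

reindex = [09:20, 09:35]; rehearsal = [06:35, 12:50].
Compare endpoints: reindex.start > rehearsal.start, reindex.start < rehearsal.end, reindex.end > rehearsal.start, reindex.end < rehearsal.end.
That pattern is 'during'.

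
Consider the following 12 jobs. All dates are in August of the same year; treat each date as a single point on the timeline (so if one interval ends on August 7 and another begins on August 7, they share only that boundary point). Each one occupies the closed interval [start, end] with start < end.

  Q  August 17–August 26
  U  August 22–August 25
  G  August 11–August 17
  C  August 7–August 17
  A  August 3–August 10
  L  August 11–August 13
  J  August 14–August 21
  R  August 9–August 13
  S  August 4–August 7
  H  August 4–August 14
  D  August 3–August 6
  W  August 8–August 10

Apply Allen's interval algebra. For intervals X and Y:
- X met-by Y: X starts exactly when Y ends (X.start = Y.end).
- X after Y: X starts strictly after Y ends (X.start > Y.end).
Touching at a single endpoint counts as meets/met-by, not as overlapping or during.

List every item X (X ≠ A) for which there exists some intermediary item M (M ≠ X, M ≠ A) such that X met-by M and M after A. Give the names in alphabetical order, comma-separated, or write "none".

Q

Target A = [August 3, August 10].
Intermediaries M with M after A: G, J, L, Q, U.
Via G — items with X met-by G: Q.
Via J — items with X met-by J: none.
Via L — items with X met-by L: none.
Via Q — items with X met-by Q: none.
Via U — items with X met-by U: none.
Union: Q.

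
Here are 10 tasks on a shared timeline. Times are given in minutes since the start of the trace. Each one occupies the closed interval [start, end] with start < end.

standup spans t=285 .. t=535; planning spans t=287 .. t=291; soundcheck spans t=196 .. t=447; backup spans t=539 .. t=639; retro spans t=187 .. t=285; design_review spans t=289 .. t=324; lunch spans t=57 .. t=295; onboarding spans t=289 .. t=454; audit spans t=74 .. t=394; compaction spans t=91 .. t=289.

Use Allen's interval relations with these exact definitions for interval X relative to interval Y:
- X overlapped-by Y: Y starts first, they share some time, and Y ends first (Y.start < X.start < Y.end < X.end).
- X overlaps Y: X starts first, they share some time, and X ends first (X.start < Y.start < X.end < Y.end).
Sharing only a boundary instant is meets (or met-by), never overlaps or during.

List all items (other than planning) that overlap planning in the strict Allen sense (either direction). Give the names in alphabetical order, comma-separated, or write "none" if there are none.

compaction, design_review, onboarding

Target planning = [t=287, t=291].
audit [t=74, t=394] → contains → no.
backup [t=539, t=639] → after → no.
compaction [t=91, t=289] → overlaps → yes.
design_review [t=289, t=324] → overlapped-by → yes.
lunch [t=57, t=295] → contains → no.
onboarding [t=289, t=454] → overlapped-by → yes.
retro [t=187, t=285] → before → no.
soundcheck [t=196, t=447] → contains → no.
standup [t=285, t=535] → contains → no.
Result: compaction, design_review, onboarding.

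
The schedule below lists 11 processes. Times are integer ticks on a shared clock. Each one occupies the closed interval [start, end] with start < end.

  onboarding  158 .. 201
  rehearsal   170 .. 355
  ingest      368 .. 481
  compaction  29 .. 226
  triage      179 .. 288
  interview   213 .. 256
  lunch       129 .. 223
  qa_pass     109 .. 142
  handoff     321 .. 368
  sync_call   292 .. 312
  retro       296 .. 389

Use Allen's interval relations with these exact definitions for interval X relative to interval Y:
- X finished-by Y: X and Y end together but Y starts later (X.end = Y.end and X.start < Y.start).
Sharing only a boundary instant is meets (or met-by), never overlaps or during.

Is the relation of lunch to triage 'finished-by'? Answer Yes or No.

No

lunch = [129, 223], triage = [179, 288].
Actual relation of lunch to triage: overlaps.
Asked whether 'finished-by' holds → No.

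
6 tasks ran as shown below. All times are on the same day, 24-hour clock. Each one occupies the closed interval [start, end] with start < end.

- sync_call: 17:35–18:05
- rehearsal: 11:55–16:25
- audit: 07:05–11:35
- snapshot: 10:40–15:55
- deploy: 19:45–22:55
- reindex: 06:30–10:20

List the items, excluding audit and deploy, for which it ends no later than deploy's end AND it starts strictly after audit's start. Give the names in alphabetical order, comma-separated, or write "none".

rehearsal, snapshot, sync_call

Conditions: its end is no later than deploy's end (X.end <= 22:55) AND its start is strictly after audit's start (X.start > 07:05).
rehearsal: end 16:25 <= 22:55? ✓; start 11:55 > 07:05? ✓ → yes.
reindex: end 10:20 <= 22:55? ✓; start 06:30 > 07:05? ✗ → no.
snapshot: end 15:55 <= 22:55? ✓; start 10:40 > 07:05? ✓ → yes.
sync_call: end 18:05 <= 22:55? ✓; start 17:35 > 07:05? ✓ → yes.
Result: rehearsal, snapshot, sync_call.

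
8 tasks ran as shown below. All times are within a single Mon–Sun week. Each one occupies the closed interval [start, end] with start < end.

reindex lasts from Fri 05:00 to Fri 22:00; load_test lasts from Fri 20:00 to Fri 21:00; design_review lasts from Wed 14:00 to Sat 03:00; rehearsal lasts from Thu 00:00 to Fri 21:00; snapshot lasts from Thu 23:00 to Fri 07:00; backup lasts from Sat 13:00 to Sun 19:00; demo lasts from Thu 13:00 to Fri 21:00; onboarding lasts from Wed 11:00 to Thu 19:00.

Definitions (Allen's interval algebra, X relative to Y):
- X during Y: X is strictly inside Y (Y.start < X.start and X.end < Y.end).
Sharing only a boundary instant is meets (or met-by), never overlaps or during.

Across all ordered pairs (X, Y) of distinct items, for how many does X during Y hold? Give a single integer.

Checking all 56 ordered pairs for relation 'during'; matching pairs in alphabetical order:
(demo, design_review): demo during design_review ✓
(load_test, design_review): load_test during design_review ✓
(load_test, reindex): load_test during reindex ✓
(rehearsal, design_review): rehearsal during design_review ✓
(reindex, design_review): reindex during design_review ✓
(snapshot, demo): snapshot during demo ✓
(snapshot, design_review): snapshot during design_review ✓
(snapshot, rehearsal): snapshot during rehearsal ✓
Count: 8.

8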